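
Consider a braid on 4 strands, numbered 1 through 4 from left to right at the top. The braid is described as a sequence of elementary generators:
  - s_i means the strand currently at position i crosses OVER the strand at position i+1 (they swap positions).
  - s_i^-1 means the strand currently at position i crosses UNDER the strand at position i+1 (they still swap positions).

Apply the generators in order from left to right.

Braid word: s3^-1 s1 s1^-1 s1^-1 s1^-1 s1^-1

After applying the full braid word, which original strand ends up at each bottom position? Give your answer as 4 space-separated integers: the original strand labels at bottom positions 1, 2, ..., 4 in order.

Gen 1 (s3^-1): strand 3 crosses under strand 4. Perm now: [1 2 4 3]
Gen 2 (s1): strand 1 crosses over strand 2. Perm now: [2 1 4 3]
Gen 3 (s1^-1): strand 2 crosses under strand 1. Perm now: [1 2 4 3]
Gen 4 (s1^-1): strand 1 crosses under strand 2. Perm now: [2 1 4 3]
Gen 5 (s1^-1): strand 2 crosses under strand 1. Perm now: [1 2 4 3]
Gen 6 (s1^-1): strand 1 crosses under strand 2. Perm now: [2 1 4 3]

Answer: 2 1 4 3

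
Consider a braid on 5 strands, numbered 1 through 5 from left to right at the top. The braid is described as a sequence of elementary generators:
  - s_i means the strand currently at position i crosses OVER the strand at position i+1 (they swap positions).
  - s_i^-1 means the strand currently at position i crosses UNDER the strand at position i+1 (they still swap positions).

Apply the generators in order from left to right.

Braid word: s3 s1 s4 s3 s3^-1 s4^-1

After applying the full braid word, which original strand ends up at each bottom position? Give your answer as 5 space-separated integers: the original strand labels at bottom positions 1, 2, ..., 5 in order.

Answer: 2 1 4 3 5

Derivation:
Gen 1 (s3): strand 3 crosses over strand 4. Perm now: [1 2 4 3 5]
Gen 2 (s1): strand 1 crosses over strand 2. Perm now: [2 1 4 3 5]
Gen 3 (s4): strand 3 crosses over strand 5. Perm now: [2 1 4 5 3]
Gen 4 (s3): strand 4 crosses over strand 5. Perm now: [2 1 5 4 3]
Gen 5 (s3^-1): strand 5 crosses under strand 4. Perm now: [2 1 4 5 3]
Gen 6 (s4^-1): strand 5 crosses under strand 3. Perm now: [2 1 4 3 5]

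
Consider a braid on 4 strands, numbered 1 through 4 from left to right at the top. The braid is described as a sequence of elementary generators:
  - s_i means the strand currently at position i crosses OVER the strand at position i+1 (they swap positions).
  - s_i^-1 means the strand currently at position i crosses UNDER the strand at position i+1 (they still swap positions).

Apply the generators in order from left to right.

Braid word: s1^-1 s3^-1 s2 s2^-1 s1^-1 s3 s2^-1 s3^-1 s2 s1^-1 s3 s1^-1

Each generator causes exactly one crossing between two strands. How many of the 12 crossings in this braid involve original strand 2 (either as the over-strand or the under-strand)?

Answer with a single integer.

Answer: 5

Derivation:
Gen 1: crossing 1x2. Involves strand 2? yes. Count so far: 1
Gen 2: crossing 3x4. Involves strand 2? no. Count so far: 1
Gen 3: crossing 1x4. Involves strand 2? no. Count so far: 1
Gen 4: crossing 4x1. Involves strand 2? no. Count so far: 1
Gen 5: crossing 2x1. Involves strand 2? yes. Count so far: 2
Gen 6: crossing 4x3. Involves strand 2? no. Count so far: 2
Gen 7: crossing 2x3. Involves strand 2? yes. Count so far: 3
Gen 8: crossing 2x4. Involves strand 2? yes. Count so far: 4
Gen 9: crossing 3x4. Involves strand 2? no. Count so far: 4
Gen 10: crossing 1x4. Involves strand 2? no. Count so far: 4
Gen 11: crossing 3x2. Involves strand 2? yes. Count so far: 5
Gen 12: crossing 4x1. Involves strand 2? no. Count so far: 5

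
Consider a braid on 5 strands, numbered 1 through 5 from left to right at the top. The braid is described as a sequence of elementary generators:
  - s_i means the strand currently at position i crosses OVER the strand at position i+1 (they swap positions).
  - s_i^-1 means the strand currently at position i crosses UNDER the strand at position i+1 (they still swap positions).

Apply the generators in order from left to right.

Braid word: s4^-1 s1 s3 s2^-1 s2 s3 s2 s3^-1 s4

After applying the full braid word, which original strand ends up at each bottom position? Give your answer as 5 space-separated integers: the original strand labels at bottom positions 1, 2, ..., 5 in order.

Answer: 2 3 5 4 1

Derivation:
Gen 1 (s4^-1): strand 4 crosses under strand 5. Perm now: [1 2 3 5 4]
Gen 2 (s1): strand 1 crosses over strand 2. Perm now: [2 1 3 5 4]
Gen 3 (s3): strand 3 crosses over strand 5. Perm now: [2 1 5 3 4]
Gen 4 (s2^-1): strand 1 crosses under strand 5. Perm now: [2 5 1 3 4]
Gen 5 (s2): strand 5 crosses over strand 1. Perm now: [2 1 5 3 4]
Gen 6 (s3): strand 5 crosses over strand 3. Perm now: [2 1 3 5 4]
Gen 7 (s2): strand 1 crosses over strand 3. Perm now: [2 3 1 5 4]
Gen 8 (s3^-1): strand 1 crosses under strand 5. Perm now: [2 3 5 1 4]
Gen 9 (s4): strand 1 crosses over strand 4. Perm now: [2 3 5 4 1]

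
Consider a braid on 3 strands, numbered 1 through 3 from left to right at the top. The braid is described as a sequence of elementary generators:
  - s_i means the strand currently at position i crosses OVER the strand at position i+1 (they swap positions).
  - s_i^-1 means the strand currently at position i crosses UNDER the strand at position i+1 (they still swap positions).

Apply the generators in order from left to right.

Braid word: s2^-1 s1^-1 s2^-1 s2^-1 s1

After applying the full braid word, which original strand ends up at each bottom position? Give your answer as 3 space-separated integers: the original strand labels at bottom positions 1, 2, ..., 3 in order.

Gen 1 (s2^-1): strand 2 crosses under strand 3. Perm now: [1 3 2]
Gen 2 (s1^-1): strand 1 crosses under strand 3. Perm now: [3 1 2]
Gen 3 (s2^-1): strand 1 crosses under strand 2. Perm now: [3 2 1]
Gen 4 (s2^-1): strand 2 crosses under strand 1. Perm now: [3 1 2]
Gen 5 (s1): strand 3 crosses over strand 1. Perm now: [1 3 2]

Answer: 1 3 2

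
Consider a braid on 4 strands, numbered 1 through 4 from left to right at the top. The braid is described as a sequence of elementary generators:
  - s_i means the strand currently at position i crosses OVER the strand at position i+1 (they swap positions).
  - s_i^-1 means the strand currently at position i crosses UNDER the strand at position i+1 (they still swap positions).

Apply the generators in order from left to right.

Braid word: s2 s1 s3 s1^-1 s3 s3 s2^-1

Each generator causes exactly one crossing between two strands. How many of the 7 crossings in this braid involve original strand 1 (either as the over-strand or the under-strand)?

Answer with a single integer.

Answer: 2

Derivation:
Gen 1: crossing 2x3. Involves strand 1? no. Count so far: 0
Gen 2: crossing 1x3. Involves strand 1? yes. Count so far: 1
Gen 3: crossing 2x4. Involves strand 1? no. Count so far: 1
Gen 4: crossing 3x1. Involves strand 1? yes. Count so far: 2
Gen 5: crossing 4x2. Involves strand 1? no. Count so far: 2
Gen 6: crossing 2x4. Involves strand 1? no. Count so far: 2
Gen 7: crossing 3x4. Involves strand 1? no. Count so far: 2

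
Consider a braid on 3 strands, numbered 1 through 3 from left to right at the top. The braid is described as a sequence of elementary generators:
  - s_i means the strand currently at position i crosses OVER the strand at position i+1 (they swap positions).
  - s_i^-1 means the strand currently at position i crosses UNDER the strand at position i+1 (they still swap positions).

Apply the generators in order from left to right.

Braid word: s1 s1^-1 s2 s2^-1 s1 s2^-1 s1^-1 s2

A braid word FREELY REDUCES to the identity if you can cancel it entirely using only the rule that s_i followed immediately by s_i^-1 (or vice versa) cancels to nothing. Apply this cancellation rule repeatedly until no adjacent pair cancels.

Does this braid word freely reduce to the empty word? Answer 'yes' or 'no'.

Gen 1 (s1): push. Stack: [s1]
Gen 2 (s1^-1): cancels prior s1. Stack: []
Gen 3 (s2): push. Stack: [s2]
Gen 4 (s2^-1): cancels prior s2. Stack: []
Gen 5 (s1): push. Stack: [s1]
Gen 6 (s2^-1): push. Stack: [s1 s2^-1]
Gen 7 (s1^-1): push. Stack: [s1 s2^-1 s1^-1]
Gen 8 (s2): push. Stack: [s1 s2^-1 s1^-1 s2]
Reduced word: s1 s2^-1 s1^-1 s2

Answer: no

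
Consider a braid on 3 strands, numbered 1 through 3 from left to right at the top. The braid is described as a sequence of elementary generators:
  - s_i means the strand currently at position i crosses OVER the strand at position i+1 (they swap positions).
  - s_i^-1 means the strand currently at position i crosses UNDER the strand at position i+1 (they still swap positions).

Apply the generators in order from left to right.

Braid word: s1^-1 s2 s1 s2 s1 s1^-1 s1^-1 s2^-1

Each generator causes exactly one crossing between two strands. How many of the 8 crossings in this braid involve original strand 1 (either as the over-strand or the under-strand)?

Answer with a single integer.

Answer: 6

Derivation:
Gen 1: crossing 1x2. Involves strand 1? yes. Count so far: 1
Gen 2: crossing 1x3. Involves strand 1? yes. Count so far: 2
Gen 3: crossing 2x3. Involves strand 1? no. Count so far: 2
Gen 4: crossing 2x1. Involves strand 1? yes. Count so far: 3
Gen 5: crossing 3x1. Involves strand 1? yes. Count so far: 4
Gen 6: crossing 1x3. Involves strand 1? yes. Count so far: 5
Gen 7: crossing 3x1. Involves strand 1? yes. Count so far: 6
Gen 8: crossing 3x2. Involves strand 1? no. Count so far: 6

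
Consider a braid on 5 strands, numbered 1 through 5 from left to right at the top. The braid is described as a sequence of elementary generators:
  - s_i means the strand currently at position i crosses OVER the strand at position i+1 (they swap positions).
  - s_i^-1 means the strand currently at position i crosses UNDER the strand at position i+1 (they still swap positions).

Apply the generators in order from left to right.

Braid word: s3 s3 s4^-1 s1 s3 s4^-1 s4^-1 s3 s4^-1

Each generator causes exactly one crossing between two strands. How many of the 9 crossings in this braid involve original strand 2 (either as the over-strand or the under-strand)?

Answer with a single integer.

Answer: 1

Derivation:
Gen 1: crossing 3x4. Involves strand 2? no. Count so far: 0
Gen 2: crossing 4x3. Involves strand 2? no. Count so far: 0
Gen 3: crossing 4x5. Involves strand 2? no. Count so far: 0
Gen 4: crossing 1x2. Involves strand 2? yes. Count so far: 1
Gen 5: crossing 3x5. Involves strand 2? no. Count so far: 1
Gen 6: crossing 3x4. Involves strand 2? no. Count so far: 1
Gen 7: crossing 4x3. Involves strand 2? no. Count so far: 1
Gen 8: crossing 5x3. Involves strand 2? no. Count so far: 1
Gen 9: crossing 5x4. Involves strand 2? no. Count so far: 1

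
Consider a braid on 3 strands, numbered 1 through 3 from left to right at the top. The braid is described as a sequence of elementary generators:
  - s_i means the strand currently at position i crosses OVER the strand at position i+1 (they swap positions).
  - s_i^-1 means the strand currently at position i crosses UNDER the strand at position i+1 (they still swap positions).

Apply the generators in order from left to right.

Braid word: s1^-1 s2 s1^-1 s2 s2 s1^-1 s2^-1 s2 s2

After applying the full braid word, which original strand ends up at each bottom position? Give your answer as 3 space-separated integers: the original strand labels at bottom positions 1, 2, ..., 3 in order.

Gen 1 (s1^-1): strand 1 crosses under strand 2. Perm now: [2 1 3]
Gen 2 (s2): strand 1 crosses over strand 3. Perm now: [2 3 1]
Gen 3 (s1^-1): strand 2 crosses under strand 3. Perm now: [3 2 1]
Gen 4 (s2): strand 2 crosses over strand 1. Perm now: [3 1 2]
Gen 5 (s2): strand 1 crosses over strand 2. Perm now: [3 2 1]
Gen 6 (s1^-1): strand 3 crosses under strand 2. Perm now: [2 3 1]
Gen 7 (s2^-1): strand 3 crosses under strand 1. Perm now: [2 1 3]
Gen 8 (s2): strand 1 crosses over strand 3. Perm now: [2 3 1]
Gen 9 (s2): strand 3 crosses over strand 1. Perm now: [2 1 3]

Answer: 2 1 3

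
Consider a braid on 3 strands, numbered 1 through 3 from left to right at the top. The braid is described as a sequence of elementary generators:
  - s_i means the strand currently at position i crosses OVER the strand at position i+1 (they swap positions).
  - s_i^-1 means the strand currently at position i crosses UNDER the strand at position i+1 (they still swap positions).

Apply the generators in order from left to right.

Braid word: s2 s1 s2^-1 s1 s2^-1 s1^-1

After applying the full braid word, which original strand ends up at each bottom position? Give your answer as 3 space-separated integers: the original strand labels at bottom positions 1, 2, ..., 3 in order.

Answer: 1 2 3

Derivation:
Gen 1 (s2): strand 2 crosses over strand 3. Perm now: [1 3 2]
Gen 2 (s1): strand 1 crosses over strand 3. Perm now: [3 1 2]
Gen 3 (s2^-1): strand 1 crosses under strand 2. Perm now: [3 2 1]
Gen 4 (s1): strand 3 crosses over strand 2. Perm now: [2 3 1]
Gen 5 (s2^-1): strand 3 crosses under strand 1. Perm now: [2 1 3]
Gen 6 (s1^-1): strand 2 crosses under strand 1. Perm now: [1 2 3]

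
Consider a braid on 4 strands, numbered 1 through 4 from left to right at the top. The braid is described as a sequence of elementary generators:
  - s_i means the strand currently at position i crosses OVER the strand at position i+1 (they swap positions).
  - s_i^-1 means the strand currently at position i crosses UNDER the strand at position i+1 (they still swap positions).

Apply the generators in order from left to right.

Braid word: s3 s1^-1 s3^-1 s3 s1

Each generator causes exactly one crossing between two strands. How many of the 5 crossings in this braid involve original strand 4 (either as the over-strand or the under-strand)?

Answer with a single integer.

Answer: 3

Derivation:
Gen 1: crossing 3x4. Involves strand 4? yes. Count so far: 1
Gen 2: crossing 1x2. Involves strand 4? no. Count so far: 1
Gen 3: crossing 4x3. Involves strand 4? yes. Count so far: 2
Gen 4: crossing 3x4. Involves strand 4? yes. Count so far: 3
Gen 5: crossing 2x1. Involves strand 4? no. Count so far: 3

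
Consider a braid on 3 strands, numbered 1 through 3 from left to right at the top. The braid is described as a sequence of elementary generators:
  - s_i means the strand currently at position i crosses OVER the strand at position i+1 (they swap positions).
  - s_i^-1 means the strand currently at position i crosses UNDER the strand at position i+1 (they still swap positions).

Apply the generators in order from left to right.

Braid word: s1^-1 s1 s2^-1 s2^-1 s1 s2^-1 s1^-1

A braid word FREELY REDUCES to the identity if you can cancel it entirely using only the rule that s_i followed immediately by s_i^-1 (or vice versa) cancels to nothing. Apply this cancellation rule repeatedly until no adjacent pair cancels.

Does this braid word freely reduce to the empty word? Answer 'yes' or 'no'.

Answer: no

Derivation:
Gen 1 (s1^-1): push. Stack: [s1^-1]
Gen 2 (s1): cancels prior s1^-1. Stack: []
Gen 3 (s2^-1): push. Stack: [s2^-1]
Gen 4 (s2^-1): push. Stack: [s2^-1 s2^-1]
Gen 5 (s1): push. Stack: [s2^-1 s2^-1 s1]
Gen 6 (s2^-1): push. Stack: [s2^-1 s2^-1 s1 s2^-1]
Gen 7 (s1^-1): push. Stack: [s2^-1 s2^-1 s1 s2^-1 s1^-1]
Reduced word: s2^-1 s2^-1 s1 s2^-1 s1^-1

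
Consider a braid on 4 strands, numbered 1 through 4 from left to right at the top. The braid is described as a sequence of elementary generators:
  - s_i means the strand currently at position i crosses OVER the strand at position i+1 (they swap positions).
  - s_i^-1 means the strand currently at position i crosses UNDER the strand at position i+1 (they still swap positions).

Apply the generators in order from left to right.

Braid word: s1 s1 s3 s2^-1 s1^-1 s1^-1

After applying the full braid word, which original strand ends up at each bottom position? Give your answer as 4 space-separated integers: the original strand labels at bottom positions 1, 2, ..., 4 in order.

Answer: 1 4 2 3

Derivation:
Gen 1 (s1): strand 1 crosses over strand 2. Perm now: [2 1 3 4]
Gen 2 (s1): strand 2 crosses over strand 1. Perm now: [1 2 3 4]
Gen 3 (s3): strand 3 crosses over strand 4. Perm now: [1 2 4 3]
Gen 4 (s2^-1): strand 2 crosses under strand 4. Perm now: [1 4 2 3]
Gen 5 (s1^-1): strand 1 crosses under strand 4. Perm now: [4 1 2 3]
Gen 6 (s1^-1): strand 4 crosses under strand 1. Perm now: [1 4 2 3]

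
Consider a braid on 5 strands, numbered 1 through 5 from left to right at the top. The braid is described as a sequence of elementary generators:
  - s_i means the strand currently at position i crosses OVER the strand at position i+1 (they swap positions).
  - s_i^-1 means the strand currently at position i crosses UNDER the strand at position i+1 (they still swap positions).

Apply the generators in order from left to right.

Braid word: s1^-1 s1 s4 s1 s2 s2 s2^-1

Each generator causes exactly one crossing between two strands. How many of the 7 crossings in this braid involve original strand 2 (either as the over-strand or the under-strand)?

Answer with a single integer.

Answer: 3

Derivation:
Gen 1: crossing 1x2. Involves strand 2? yes. Count so far: 1
Gen 2: crossing 2x1. Involves strand 2? yes. Count so far: 2
Gen 3: crossing 4x5. Involves strand 2? no. Count so far: 2
Gen 4: crossing 1x2. Involves strand 2? yes. Count so far: 3
Gen 5: crossing 1x3. Involves strand 2? no. Count so far: 3
Gen 6: crossing 3x1. Involves strand 2? no. Count so far: 3
Gen 7: crossing 1x3. Involves strand 2? no. Count so far: 3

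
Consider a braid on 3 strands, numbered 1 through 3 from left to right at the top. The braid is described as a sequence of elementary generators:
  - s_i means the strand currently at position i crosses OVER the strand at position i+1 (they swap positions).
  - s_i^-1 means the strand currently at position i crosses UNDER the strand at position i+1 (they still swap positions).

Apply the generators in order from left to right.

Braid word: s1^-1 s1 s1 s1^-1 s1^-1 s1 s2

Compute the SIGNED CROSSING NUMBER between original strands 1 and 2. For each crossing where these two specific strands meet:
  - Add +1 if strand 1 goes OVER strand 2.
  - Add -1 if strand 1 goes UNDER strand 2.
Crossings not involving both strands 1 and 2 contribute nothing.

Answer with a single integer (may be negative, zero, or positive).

Answer: -2

Derivation:
Gen 1: 1 under 2. Both 1&2? yes. Contrib: -1. Sum: -1
Gen 2: 2 over 1. Both 1&2? yes. Contrib: -1. Sum: -2
Gen 3: 1 over 2. Both 1&2? yes. Contrib: +1. Sum: -1
Gen 4: 2 under 1. Both 1&2? yes. Contrib: +1. Sum: 0
Gen 5: 1 under 2. Both 1&2? yes. Contrib: -1. Sum: -1
Gen 6: 2 over 1. Both 1&2? yes. Contrib: -1. Sum: -2
Gen 7: crossing 2x3. Both 1&2? no. Sum: -2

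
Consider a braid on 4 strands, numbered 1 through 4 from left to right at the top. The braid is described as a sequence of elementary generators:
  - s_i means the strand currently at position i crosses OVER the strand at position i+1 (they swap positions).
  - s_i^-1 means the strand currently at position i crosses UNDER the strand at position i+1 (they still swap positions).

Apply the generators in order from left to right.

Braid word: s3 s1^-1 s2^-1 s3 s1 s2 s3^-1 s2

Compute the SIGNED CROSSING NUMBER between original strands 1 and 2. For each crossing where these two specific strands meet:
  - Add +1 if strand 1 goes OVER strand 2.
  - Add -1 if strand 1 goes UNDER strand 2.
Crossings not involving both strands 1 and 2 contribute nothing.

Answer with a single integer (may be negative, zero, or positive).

Gen 1: crossing 3x4. Both 1&2? no. Sum: 0
Gen 2: 1 under 2. Both 1&2? yes. Contrib: -1. Sum: -1
Gen 3: crossing 1x4. Both 1&2? no. Sum: -1
Gen 4: crossing 1x3. Both 1&2? no. Sum: -1
Gen 5: crossing 2x4. Both 1&2? no. Sum: -1
Gen 6: crossing 2x3. Both 1&2? no. Sum: -1
Gen 7: 2 under 1. Both 1&2? yes. Contrib: +1. Sum: 0
Gen 8: crossing 3x1. Both 1&2? no. Sum: 0

Answer: 0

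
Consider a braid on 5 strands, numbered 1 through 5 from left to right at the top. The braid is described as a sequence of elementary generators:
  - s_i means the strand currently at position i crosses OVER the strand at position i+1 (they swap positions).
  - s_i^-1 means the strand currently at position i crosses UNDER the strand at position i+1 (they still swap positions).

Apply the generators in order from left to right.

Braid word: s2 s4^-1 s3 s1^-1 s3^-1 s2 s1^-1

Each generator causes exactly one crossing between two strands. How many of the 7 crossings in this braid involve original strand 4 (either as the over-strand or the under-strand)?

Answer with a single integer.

Answer: 1

Derivation:
Gen 1: crossing 2x3. Involves strand 4? no. Count so far: 0
Gen 2: crossing 4x5. Involves strand 4? yes. Count so far: 1
Gen 3: crossing 2x5. Involves strand 4? no. Count so far: 1
Gen 4: crossing 1x3. Involves strand 4? no. Count so far: 1
Gen 5: crossing 5x2. Involves strand 4? no. Count so far: 1
Gen 6: crossing 1x2. Involves strand 4? no. Count so far: 1
Gen 7: crossing 3x2. Involves strand 4? no. Count so far: 1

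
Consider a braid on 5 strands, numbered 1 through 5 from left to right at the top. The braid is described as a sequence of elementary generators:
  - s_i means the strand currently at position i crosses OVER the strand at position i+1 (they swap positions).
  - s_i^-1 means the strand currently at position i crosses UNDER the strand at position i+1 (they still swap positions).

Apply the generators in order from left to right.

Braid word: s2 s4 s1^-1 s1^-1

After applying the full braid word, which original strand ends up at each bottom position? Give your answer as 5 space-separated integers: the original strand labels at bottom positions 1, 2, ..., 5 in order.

Gen 1 (s2): strand 2 crosses over strand 3. Perm now: [1 3 2 4 5]
Gen 2 (s4): strand 4 crosses over strand 5. Perm now: [1 3 2 5 4]
Gen 3 (s1^-1): strand 1 crosses under strand 3. Perm now: [3 1 2 5 4]
Gen 4 (s1^-1): strand 3 crosses under strand 1. Perm now: [1 3 2 5 4]

Answer: 1 3 2 5 4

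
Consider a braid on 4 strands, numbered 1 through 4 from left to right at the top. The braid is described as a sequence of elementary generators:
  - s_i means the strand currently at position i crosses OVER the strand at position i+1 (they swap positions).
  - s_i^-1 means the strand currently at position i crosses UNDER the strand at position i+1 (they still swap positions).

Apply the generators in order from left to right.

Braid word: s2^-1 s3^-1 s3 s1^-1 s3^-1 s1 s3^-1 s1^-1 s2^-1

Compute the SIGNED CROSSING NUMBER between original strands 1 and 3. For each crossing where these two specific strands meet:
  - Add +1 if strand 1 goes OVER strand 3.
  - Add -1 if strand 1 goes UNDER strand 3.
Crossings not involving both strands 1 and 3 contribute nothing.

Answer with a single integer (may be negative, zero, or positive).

Answer: -3

Derivation:
Gen 1: crossing 2x3. Both 1&3? no. Sum: 0
Gen 2: crossing 2x4. Both 1&3? no. Sum: 0
Gen 3: crossing 4x2. Both 1&3? no. Sum: 0
Gen 4: 1 under 3. Both 1&3? yes. Contrib: -1. Sum: -1
Gen 5: crossing 2x4. Both 1&3? no. Sum: -1
Gen 6: 3 over 1. Both 1&3? yes. Contrib: -1. Sum: -2
Gen 7: crossing 4x2. Both 1&3? no. Sum: -2
Gen 8: 1 under 3. Both 1&3? yes. Contrib: -1. Sum: -3
Gen 9: crossing 1x2. Both 1&3? no. Sum: -3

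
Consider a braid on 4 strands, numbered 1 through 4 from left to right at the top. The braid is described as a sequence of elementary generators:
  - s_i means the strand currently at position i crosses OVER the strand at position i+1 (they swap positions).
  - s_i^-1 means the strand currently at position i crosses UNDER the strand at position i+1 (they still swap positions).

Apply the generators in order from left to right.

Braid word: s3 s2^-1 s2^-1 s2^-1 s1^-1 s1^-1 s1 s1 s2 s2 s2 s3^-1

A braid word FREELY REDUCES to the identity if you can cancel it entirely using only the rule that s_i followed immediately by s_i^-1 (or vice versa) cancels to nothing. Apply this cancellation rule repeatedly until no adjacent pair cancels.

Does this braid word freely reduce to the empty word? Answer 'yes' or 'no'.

Gen 1 (s3): push. Stack: [s3]
Gen 2 (s2^-1): push. Stack: [s3 s2^-1]
Gen 3 (s2^-1): push. Stack: [s3 s2^-1 s2^-1]
Gen 4 (s2^-1): push. Stack: [s3 s2^-1 s2^-1 s2^-1]
Gen 5 (s1^-1): push. Stack: [s3 s2^-1 s2^-1 s2^-1 s1^-1]
Gen 6 (s1^-1): push. Stack: [s3 s2^-1 s2^-1 s2^-1 s1^-1 s1^-1]
Gen 7 (s1): cancels prior s1^-1. Stack: [s3 s2^-1 s2^-1 s2^-1 s1^-1]
Gen 8 (s1): cancels prior s1^-1. Stack: [s3 s2^-1 s2^-1 s2^-1]
Gen 9 (s2): cancels prior s2^-1. Stack: [s3 s2^-1 s2^-1]
Gen 10 (s2): cancels prior s2^-1. Stack: [s3 s2^-1]
Gen 11 (s2): cancels prior s2^-1. Stack: [s3]
Gen 12 (s3^-1): cancels prior s3. Stack: []
Reduced word: (empty)

Answer: yes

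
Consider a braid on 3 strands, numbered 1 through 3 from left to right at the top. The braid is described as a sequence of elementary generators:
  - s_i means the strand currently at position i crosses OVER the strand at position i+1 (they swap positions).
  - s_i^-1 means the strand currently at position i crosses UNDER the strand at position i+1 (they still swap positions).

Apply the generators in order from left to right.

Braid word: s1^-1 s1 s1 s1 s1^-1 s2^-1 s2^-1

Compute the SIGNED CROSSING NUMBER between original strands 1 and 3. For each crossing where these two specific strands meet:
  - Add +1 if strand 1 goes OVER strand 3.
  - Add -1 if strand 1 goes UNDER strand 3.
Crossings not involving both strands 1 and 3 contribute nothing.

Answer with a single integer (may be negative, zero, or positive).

Answer: 0

Derivation:
Gen 1: crossing 1x2. Both 1&3? no. Sum: 0
Gen 2: crossing 2x1. Both 1&3? no. Sum: 0
Gen 3: crossing 1x2. Both 1&3? no. Sum: 0
Gen 4: crossing 2x1. Both 1&3? no. Sum: 0
Gen 5: crossing 1x2. Both 1&3? no. Sum: 0
Gen 6: 1 under 3. Both 1&3? yes. Contrib: -1. Sum: -1
Gen 7: 3 under 1. Both 1&3? yes. Contrib: +1. Sum: 0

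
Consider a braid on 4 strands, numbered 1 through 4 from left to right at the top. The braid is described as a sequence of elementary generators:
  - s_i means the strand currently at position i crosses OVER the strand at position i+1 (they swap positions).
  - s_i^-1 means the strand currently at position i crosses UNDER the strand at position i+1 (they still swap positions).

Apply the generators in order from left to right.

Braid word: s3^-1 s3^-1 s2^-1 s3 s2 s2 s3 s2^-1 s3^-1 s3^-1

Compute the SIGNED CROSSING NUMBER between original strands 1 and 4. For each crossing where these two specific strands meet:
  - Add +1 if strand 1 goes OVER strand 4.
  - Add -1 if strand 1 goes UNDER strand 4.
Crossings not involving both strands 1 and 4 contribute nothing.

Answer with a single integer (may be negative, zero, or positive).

Gen 1: crossing 3x4. Both 1&4? no. Sum: 0
Gen 2: crossing 4x3. Both 1&4? no. Sum: 0
Gen 3: crossing 2x3. Both 1&4? no. Sum: 0
Gen 4: crossing 2x4. Both 1&4? no. Sum: 0
Gen 5: crossing 3x4. Both 1&4? no. Sum: 0
Gen 6: crossing 4x3. Both 1&4? no. Sum: 0
Gen 7: crossing 4x2. Both 1&4? no. Sum: 0
Gen 8: crossing 3x2. Both 1&4? no. Sum: 0
Gen 9: crossing 3x4. Both 1&4? no. Sum: 0
Gen 10: crossing 4x3. Both 1&4? no. Sum: 0

Answer: 0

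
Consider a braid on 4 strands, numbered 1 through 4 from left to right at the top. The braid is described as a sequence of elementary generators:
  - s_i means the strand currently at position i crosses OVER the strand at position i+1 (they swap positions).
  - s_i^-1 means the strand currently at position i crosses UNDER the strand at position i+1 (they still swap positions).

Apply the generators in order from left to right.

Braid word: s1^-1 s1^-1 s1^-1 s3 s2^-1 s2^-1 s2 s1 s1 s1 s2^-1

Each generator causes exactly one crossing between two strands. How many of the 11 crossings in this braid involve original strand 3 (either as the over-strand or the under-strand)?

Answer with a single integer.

Answer: 1

Derivation:
Gen 1: crossing 1x2. Involves strand 3? no. Count so far: 0
Gen 2: crossing 2x1. Involves strand 3? no. Count so far: 0
Gen 3: crossing 1x2. Involves strand 3? no. Count so far: 0
Gen 4: crossing 3x4. Involves strand 3? yes. Count so far: 1
Gen 5: crossing 1x4. Involves strand 3? no. Count so far: 1
Gen 6: crossing 4x1. Involves strand 3? no. Count so far: 1
Gen 7: crossing 1x4. Involves strand 3? no. Count so far: 1
Gen 8: crossing 2x4. Involves strand 3? no. Count so far: 1
Gen 9: crossing 4x2. Involves strand 3? no. Count so far: 1
Gen 10: crossing 2x4. Involves strand 3? no. Count so far: 1
Gen 11: crossing 2x1. Involves strand 3? no. Count so far: 1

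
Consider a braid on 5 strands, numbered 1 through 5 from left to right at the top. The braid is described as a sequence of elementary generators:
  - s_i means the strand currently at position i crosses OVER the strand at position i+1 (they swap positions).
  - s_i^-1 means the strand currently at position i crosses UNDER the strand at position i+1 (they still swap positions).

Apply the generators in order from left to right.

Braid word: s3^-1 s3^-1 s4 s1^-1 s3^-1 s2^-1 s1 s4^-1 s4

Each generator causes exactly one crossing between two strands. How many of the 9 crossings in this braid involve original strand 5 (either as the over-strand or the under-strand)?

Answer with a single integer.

Gen 1: crossing 3x4. Involves strand 5? no. Count so far: 0
Gen 2: crossing 4x3. Involves strand 5? no. Count so far: 0
Gen 3: crossing 4x5. Involves strand 5? yes. Count so far: 1
Gen 4: crossing 1x2. Involves strand 5? no. Count so far: 1
Gen 5: crossing 3x5. Involves strand 5? yes. Count so far: 2
Gen 6: crossing 1x5. Involves strand 5? yes. Count so far: 3
Gen 7: crossing 2x5. Involves strand 5? yes. Count so far: 4
Gen 8: crossing 3x4. Involves strand 5? no. Count so far: 4
Gen 9: crossing 4x3. Involves strand 5? no. Count so far: 4

Answer: 4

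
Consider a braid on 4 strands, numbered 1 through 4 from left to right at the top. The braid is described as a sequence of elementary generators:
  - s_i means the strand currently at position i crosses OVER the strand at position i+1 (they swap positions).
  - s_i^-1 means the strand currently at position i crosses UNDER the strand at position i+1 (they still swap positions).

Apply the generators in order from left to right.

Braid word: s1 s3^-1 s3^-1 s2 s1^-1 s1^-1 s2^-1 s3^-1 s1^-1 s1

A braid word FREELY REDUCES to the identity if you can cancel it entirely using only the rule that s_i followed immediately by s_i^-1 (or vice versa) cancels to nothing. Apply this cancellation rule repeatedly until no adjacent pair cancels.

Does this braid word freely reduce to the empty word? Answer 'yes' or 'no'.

Answer: no

Derivation:
Gen 1 (s1): push. Stack: [s1]
Gen 2 (s3^-1): push. Stack: [s1 s3^-1]
Gen 3 (s3^-1): push. Stack: [s1 s3^-1 s3^-1]
Gen 4 (s2): push. Stack: [s1 s3^-1 s3^-1 s2]
Gen 5 (s1^-1): push. Stack: [s1 s3^-1 s3^-1 s2 s1^-1]
Gen 6 (s1^-1): push. Stack: [s1 s3^-1 s3^-1 s2 s1^-1 s1^-1]
Gen 7 (s2^-1): push. Stack: [s1 s3^-1 s3^-1 s2 s1^-1 s1^-1 s2^-1]
Gen 8 (s3^-1): push. Stack: [s1 s3^-1 s3^-1 s2 s1^-1 s1^-1 s2^-1 s3^-1]
Gen 9 (s1^-1): push. Stack: [s1 s3^-1 s3^-1 s2 s1^-1 s1^-1 s2^-1 s3^-1 s1^-1]
Gen 10 (s1): cancels prior s1^-1. Stack: [s1 s3^-1 s3^-1 s2 s1^-1 s1^-1 s2^-1 s3^-1]
Reduced word: s1 s3^-1 s3^-1 s2 s1^-1 s1^-1 s2^-1 s3^-1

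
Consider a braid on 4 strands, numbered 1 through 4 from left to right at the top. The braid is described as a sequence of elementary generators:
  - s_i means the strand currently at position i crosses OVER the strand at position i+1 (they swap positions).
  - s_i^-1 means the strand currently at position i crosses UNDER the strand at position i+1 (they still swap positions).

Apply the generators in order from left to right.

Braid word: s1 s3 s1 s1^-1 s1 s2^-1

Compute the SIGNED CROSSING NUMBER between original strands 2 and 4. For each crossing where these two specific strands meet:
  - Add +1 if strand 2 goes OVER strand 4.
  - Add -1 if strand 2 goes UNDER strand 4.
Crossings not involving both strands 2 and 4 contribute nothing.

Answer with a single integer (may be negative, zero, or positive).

Answer: -1

Derivation:
Gen 1: crossing 1x2. Both 2&4? no. Sum: 0
Gen 2: crossing 3x4. Both 2&4? no. Sum: 0
Gen 3: crossing 2x1. Both 2&4? no. Sum: 0
Gen 4: crossing 1x2. Both 2&4? no. Sum: 0
Gen 5: crossing 2x1. Both 2&4? no. Sum: 0
Gen 6: 2 under 4. Both 2&4? yes. Contrib: -1. Sum: -1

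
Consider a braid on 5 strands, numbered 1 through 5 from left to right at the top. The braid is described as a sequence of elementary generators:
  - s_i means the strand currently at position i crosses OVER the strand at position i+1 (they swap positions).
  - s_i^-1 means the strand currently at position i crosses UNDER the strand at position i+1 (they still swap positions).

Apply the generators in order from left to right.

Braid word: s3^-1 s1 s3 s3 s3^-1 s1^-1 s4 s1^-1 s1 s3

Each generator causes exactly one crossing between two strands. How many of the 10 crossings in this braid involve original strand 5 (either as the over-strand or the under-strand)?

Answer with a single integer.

Gen 1: crossing 3x4. Involves strand 5? no. Count so far: 0
Gen 2: crossing 1x2. Involves strand 5? no. Count so far: 0
Gen 3: crossing 4x3. Involves strand 5? no. Count so far: 0
Gen 4: crossing 3x4. Involves strand 5? no. Count so far: 0
Gen 5: crossing 4x3. Involves strand 5? no. Count so far: 0
Gen 6: crossing 2x1. Involves strand 5? no. Count so far: 0
Gen 7: crossing 4x5. Involves strand 5? yes. Count so far: 1
Gen 8: crossing 1x2. Involves strand 5? no. Count so far: 1
Gen 9: crossing 2x1. Involves strand 5? no. Count so far: 1
Gen 10: crossing 3x5. Involves strand 5? yes. Count so far: 2

Answer: 2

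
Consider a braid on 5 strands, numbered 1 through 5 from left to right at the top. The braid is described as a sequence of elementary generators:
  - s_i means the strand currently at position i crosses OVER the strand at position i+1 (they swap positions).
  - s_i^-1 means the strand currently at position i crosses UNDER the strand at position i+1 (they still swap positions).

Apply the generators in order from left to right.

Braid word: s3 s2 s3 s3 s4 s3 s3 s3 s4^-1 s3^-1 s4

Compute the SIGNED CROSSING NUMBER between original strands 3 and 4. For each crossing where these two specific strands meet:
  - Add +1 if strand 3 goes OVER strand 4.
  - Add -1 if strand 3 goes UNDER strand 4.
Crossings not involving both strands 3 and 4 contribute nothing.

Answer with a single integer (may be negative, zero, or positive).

Answer: 1

Derivation:
Gen 1: 3 over 4. Both 3&4? yes. Contrib: +1. Sum: 1
Gen 2: crossing 2x4. Both 3&4? no. Sum: 1
Gen 3: crossing 2x3. Both 3&4? no. Sum: 1
Gen 4: crossing 3x2. Both 3&4? no. Sum: 1
Gen 5: crossing 3x5. Both 3&4? no. Sum: 1
Gen 6: crossing 2x5. Both 3&4? no. Sum: 1
Gen 7: crossing 5x2. Both 3&4? no. Sum: 1
Gen 8: crossing 2x5. Both 3&4? no. Sum: 1
Gen 9: crossing 2x3. Both 3&4? no. Sum: 1
Gen 10: crossing 5x3. Both 3&4? no. Sum: 1
Gen 11: crossing 5x2. Both 3&4? no. Sum: 1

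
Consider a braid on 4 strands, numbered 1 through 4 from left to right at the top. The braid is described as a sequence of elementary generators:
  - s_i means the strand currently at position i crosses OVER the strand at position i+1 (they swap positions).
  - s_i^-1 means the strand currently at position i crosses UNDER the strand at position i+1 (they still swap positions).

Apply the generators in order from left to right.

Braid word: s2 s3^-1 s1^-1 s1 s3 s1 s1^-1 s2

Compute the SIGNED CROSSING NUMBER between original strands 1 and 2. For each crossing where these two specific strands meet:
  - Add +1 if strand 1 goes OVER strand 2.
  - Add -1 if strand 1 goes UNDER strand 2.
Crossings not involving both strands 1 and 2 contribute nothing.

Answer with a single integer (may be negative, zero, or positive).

Gen 1: crossing 2x3. Both 1&2? no. Sum: 0
Gen 2: crossing 2x4. Both 1&2? no. Sum: 0
Gen 3: crossing 1x3. Both 1&2? no. Sum: 0
Gen 4: crossing 3x1. Both 1&2? no. Sum: 0
Gen 5: crossing 4x2. Both 1&2? no. Sum: 0
Gen 6: crossing 1x3. Both 1&2? no. Sum: 0
Gen 7: crossing 3x1. Both 1&2? no. Sum: 0
Gen 8: crossing 3x2. Both 1&2? no. Sum: 0

Answer: 0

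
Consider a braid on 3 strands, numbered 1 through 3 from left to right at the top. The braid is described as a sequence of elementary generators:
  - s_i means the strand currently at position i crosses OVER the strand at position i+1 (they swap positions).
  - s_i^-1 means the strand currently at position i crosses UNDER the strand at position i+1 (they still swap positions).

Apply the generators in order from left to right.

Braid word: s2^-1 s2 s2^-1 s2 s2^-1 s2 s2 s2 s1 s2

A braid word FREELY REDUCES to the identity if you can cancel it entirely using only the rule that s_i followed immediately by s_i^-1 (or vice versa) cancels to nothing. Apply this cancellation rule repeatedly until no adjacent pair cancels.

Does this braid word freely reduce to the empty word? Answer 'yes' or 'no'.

Answer: no

Derivation:
Gen 1 (s2^-1): push. Stack: [s2^-1]
Gen 2 (s2): cancels prior s2^-1. Stack: []
Gen 3 (s2^-1): push. Stack: [s2^-1]
Gen 4 (s2): cancels prior s2^-1. Stack: []
Gen 5 (s2^-1): push. Stack: [s2^-1]
Gen 6 (s2): cancels prior s2^-1. Stack: []
Gen 7 (s2): push. Stack: [s2]
Gen 8 (s2): push. Stack: [s2 s2]
Gen 9 (s1): push. Stack: [s2 s2 s1]
Gen 10 (s2): push. Stack: [s2 s2 s1 s2]
Reduced word: s2 s2 s1 s2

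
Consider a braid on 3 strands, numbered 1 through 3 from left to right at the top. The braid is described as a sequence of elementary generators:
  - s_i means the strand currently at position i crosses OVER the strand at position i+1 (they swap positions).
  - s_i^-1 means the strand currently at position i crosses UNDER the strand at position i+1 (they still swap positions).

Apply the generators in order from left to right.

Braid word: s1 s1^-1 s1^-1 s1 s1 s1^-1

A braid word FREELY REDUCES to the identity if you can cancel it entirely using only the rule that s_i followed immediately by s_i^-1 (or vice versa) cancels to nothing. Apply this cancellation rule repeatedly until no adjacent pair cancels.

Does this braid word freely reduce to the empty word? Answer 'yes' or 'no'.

Answer: yes

Derivation:
Gen 1 (s1): push. Stack: [s1]
Gen 2 (s1^-1): cancels prior s1. Stack: []
Gen 3 (s1^-1): push. Stack: [s1^-1]
Gen 4 (s1): cancels prior s1^-1. Stack: []
Gen 5 (s1): push. Stack: [s1]
Gen 6 (s1^-1): cancels prior s1. Stack: []
Reduced word: (empty)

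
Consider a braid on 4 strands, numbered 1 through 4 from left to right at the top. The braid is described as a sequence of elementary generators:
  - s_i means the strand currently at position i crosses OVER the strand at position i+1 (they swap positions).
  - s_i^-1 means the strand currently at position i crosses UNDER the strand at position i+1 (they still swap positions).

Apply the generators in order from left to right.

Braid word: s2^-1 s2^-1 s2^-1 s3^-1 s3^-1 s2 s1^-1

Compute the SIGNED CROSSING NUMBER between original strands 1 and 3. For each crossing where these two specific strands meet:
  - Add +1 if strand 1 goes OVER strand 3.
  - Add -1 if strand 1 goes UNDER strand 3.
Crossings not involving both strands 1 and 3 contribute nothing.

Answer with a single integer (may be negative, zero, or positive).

Answer: 0

Derivation:
Gen 1: crossing 2x3. Both 1&3? no. Sum: 0
Gen 2: crossing 3x2. Both 1&3? no. Sum: 0
Gen 3: crossing 2x3. Both 1&3? no. Sum: 0
Gen 4: crossing 2x4. Both 1&3? no. Sum: 0
Gen 5: crossing 4x2. Both 1&3? no. Sum: 0
Gen 6: crossing 3x2. Both 1&3? no. Sum: 0
Gen 7: crossing 1x2. Both 1&3? no. Sum: 0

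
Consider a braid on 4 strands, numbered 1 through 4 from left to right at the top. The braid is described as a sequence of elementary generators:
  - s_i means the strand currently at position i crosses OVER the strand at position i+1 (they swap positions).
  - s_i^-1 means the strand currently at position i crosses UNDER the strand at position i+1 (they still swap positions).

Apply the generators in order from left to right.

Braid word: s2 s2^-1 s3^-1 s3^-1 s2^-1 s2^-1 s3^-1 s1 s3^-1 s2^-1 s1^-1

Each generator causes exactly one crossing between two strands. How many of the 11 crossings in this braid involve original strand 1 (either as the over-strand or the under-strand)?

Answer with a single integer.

Answer: 2

Derivation:
Gen 1: crossing 2x3. Involves strand 1? no. Count so far: 0
Gen 2: crossing 3x2. Involves strand 1? no. Count so far: 0
Gen 3: crossing 3x4. Involves strand 1? no. Count so far: 0
Gen 4: crossing 4x3. Involves strand 1? no. Count so far: 0
Gen 5: crossing 2x3. Involves strand 1? no. Count so far: 0
Gen 6: crossing 3x2. Involves strand 1? no. Count so far: 0
Gen 7: crossing 3x4. Involves strand 1? no. Count so far: 0
Gen 8: crossing 1x2. Involves strand 1? yes. Count so far: 1
Gen 9: crossing 4x3. Involves strand 1? no. Count so far: 1
Gen 10: crossing 1x3. Involves strand 1? yes. Count so far: 2
Gen 11: crossing 2x3. Involves strand 1? no. Count so far: 2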